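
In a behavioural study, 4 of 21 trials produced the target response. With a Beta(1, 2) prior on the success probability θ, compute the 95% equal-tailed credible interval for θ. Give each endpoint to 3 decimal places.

[0.075, 0.388]

Posterior: Beta(1+4, 2+17) = Beta(5, 19).
Equal-tailed 95% interval: the 0.025 and 0.975 quantiles of Beta(5, 19).
Posterior mean ≈ 0.208, SD ≈ 0.081; a Normal approximation gives roughly [0.049, 0.368].
Exact: F⁻¹(0.025) = 0.075; F⁻¹(0.975) = 0.388.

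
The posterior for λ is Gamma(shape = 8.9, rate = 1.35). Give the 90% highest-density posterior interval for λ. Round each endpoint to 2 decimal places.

[3.04, 10.03]

The posterior is unimodal and skewed, so the HPD interval has equal density at both endpoints and is the shortest 90% interval.
Solving f(3.04) = f(10.03) with F(10.03) − F(3.04) = 0.90 gives [3.04, 10.03].
For comparison, the equal-tailed interval is [3.42, 10.60]; the HPD is narrower and shifted toward the mode.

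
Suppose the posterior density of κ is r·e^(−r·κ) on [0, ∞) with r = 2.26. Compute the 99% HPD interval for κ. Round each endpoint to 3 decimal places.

The exponential density is strictly decreasing on [0, ∞), so the HPD interval is anchored at 0: [0, q] with P(κ ≤ q) = 0.99.
q = −ln(1 − 0.99) / 2.26 = 4.6052 / 2.26 = 2.038.

[0.000, 2.038]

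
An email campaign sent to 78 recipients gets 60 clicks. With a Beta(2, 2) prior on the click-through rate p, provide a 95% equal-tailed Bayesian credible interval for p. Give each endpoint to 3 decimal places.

Posterior: Beta(2+60, 2+18) = Beta(62, 20).
Equal-tailed 95% interval: the 0.025 and 0.975 quantiles of Beta(62, 20).
Posterior mean ≈ 0.756, SD ≈ 0.047; a Normal approximation gives roughly [0.664, 0.848].
Exact: F⁻¹(0.025) = 0.658; F⁻¹(0.975) = 0.842.

[0.658, 0.842]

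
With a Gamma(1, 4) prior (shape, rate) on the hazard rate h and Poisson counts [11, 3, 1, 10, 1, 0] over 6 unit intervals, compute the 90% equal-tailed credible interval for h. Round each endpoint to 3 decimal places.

Posterior: Gamma(1+26, 4+6) = Gamma(27, 10) (shape, rate).
Equal-tailed 90% interval: Gamma(27, 10) quantiles at 0.05 and 0.95.
Posterior mean ≈ 2.700, SD ≈ 0.520; a Normal approximation gives roughly [1.845, 3.555].
Exact: lower = 1.906; upper = 3.608.

[1.906, 3.608]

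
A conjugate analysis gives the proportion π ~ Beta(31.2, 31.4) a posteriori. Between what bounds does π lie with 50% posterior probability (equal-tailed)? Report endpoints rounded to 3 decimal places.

Posterior: Beta(31.2, 31.4).
Equal-tailed 50% interval: the 0.25 and 0.75 quantiles of Beta(31.2, 31.4).
Posterior mean ≈ 0.498, SD ≈ 0.063; a Normal approximation gives roughly [0.456, 0.541].
Exact: F⁻¹(0.25) = 0.456; F⁻¹(0.75) = 0.541.

[0.456, 0.541]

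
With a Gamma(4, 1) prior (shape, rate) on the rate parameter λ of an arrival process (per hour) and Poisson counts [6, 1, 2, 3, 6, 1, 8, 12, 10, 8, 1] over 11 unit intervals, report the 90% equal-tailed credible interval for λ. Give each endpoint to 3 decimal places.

[4.137, 6.291]

Posterior: Gamma(4+58, 1+11) = Gamma(62, 12) (shape, rate).
Equal-tailed 90% interval: Gamma(62, 12) quantiles at 0.05 and 0.95.
Posterior mean ≈ 5.167, SD ≈ 0.656; a Normal approximation gives roughly [4.087, 6.246].
Exact: lower = 4.137; upper = 6.291.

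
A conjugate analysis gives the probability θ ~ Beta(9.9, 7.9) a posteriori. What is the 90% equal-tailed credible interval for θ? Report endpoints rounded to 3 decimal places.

[0.364, 0.741]

Posterior: Beta(9.9, 7.9).
Equal-tailed 90% interval: the 0.05 and 0.95 quantiles of Beta(9.9, 7.9).
Posterior mean ≈ 0.556, SD ≈ 0.115; a Normal approximation gives roughly [0.368, 0.745].
Exact: F⁻¹(0.05) = 0.364; F⁻¹(0.95) = 0.741.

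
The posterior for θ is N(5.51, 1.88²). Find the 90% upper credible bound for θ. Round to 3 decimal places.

7.919

Need U with P(θ ≤ U) = 0.90: U = 5.51 + z_{0.1}·1.88.
z = 1.282; U = 5.51 + 1.282 × 1.88 = 7.919.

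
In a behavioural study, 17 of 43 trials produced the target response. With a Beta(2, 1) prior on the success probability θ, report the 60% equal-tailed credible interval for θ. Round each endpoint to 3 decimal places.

[0.352, 0.474]

Posterior: Beta(2+17, 1+26) = Beta(19, 27).
Equal-tailed 60% interval: the 0.2 and 0.8 quantiles of Beta(19, 27).
Posterior mean ≈ 0.413, SD ≈ 0.072; a Normal approximation gives roughly [0.353, 0.473].
Exact: F⁻¹(0.2) = 0.352; F⁻¹(0.8) = 0.474.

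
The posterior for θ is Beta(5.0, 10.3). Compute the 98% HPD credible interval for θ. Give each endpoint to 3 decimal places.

[0.088, 0.601]

The posterior is unimodal and skewed, so the HPD interval has equal density at both endpoints and is the shortest 98% interval.
Solving f(0.088) = f(0.601) with F(0.601) − F(0.088) = 0.98 gives [0.088, 0.601].
For comparison, the equal-tailed interval is [0.100, 0.618]; the HPD is narrower and shifted toward the mode.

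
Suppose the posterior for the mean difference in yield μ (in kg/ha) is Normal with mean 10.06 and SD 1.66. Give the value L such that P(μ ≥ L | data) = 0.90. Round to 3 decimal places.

7.933

Need L with P(μ ≥ L) = 0.90: L = 10.06 − z_{0.1}·1.66.
z = 1.282; L = 10.06 − 1.282 × 1.66 = 7.933.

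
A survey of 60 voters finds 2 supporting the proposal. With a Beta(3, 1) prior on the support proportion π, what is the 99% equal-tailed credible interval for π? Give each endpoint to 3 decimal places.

Posterior: Beta(3+2, 1+58) = Beta(5, 59).
Equal-tailed 99% interval: the 0.005 and 0.995 quantiles of Beta(5, 59).
Posterior mean ≈ 0.078, SD ≈ 0.033; a Normal approximation gives roughly [-0.008, 0.164].
Exact: F⁻¹(0.005) = 0.018; F⁻¹(0.995) = 0.187.

[0.018, 0.187]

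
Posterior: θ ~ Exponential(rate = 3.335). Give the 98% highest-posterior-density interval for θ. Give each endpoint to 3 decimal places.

[0.000, 1.173]

The exponential density is strictly decreasing on [0, ∞), so the HPD interval is anchored at 0: [0, q] with P(θ ≤ q) = 0.98.
q = −ln(1 − 0.98) / 3.335 = 3.9120 / 3.335 = 1.173.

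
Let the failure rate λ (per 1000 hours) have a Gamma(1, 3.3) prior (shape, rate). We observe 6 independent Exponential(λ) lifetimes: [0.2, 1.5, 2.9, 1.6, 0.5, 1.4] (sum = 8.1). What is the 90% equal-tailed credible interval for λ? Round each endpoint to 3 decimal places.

Posterior: Gamma(1+6, 3.3+8.1) = Gamma(7, 11.4) (shape, rate).
Equal-tailed 90% interval: Gamma(7, 11.4) quantiles at 0.05 and 0.95.
Posterior mean ≈ 0.614, SD ≈ 0.232; a Normal approximation gives roughly [0.232, 0.996].
Exact: lower = 0.288; upper = 1.039.

[0.288, 1.039]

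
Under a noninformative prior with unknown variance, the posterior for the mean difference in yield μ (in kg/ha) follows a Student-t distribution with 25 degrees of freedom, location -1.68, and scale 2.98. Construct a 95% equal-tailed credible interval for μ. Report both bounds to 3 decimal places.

[-7.817, 4.457]

The t_25 distribution is symmetric; the 95% interval is -1.68 ± t·2.98 with t_{0.975,25} = 2.060.
Half-width: 2.060 × 2.98 = 6.137.
-1.68 − 6.137 = -7.817; -1.68 + 6.137 = 4.457.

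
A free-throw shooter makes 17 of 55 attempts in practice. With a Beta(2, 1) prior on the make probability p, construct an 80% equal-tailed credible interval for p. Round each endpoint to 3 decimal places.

Posterior: Beta(2+17, 1+38) = Beta(19, 39).
Equal-tailed 80% interval: the 0.1 and 0.9 quantiles of Beta(19, 39).
Posterior mean ≈ 0.328, SD ≈ 0.061; a Normal approximation gives roughly [0.249, 0.406].
Exact: F⁻¹(0.1) = 0.250; F⁻¹(0.9) = 0.408.

[0.250, 0.408]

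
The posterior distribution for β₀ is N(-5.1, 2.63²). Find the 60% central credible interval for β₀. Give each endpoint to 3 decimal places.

The posterior is symmetric, so the 60% equal-tailed interval is β₀ = -5.1 ± z·2.63 with z = 0.842.
Half-width: 0.842 × 2.63 = 2.213.
-5.1 − 2.213 = -7.313; -5.1 + 2.213 = -2.887.

[-7.313, -2.887]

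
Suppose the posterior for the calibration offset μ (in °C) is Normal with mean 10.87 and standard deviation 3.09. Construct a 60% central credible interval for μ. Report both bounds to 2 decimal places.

The posterior is symmetric, so the 60% equal-tailed interval is μ = 10.87 ± z·3.09 with z = 0.842.
Half-width: 0.842 × 3.09 = 2.60.
10.87 − 2.60 = 8.27; 10.87 + 2.60 = 13.47.

[8.27, 13.47]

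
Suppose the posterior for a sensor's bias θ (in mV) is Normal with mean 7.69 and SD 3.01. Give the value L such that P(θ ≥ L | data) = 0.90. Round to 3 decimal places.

3.833

Need L with P(θ ≥ L) = 0.90: L = 7.69 − z_{0.1}·3.01.
z = 1.282; L = 7.69 − 1.282 × 3.01 = 3.833.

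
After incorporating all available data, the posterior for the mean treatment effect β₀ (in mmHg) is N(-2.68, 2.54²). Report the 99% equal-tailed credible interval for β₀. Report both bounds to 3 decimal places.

[-9.223, 3.863]

The posterior is symmetric, so the 99% equal-tailed interval is β₀ = -2.68 ± z·2.54 with z = 2.576.
Half-width: 2.576 × 2.54 = 6.543.
-2.68 − 6.543 = -9.223; -2.68 + 6.543 = 3.863.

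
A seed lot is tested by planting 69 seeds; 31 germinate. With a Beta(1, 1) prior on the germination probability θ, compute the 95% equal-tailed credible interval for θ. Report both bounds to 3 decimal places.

Posterior: Beta(1+31, 1+38) = Beta(32, 39).
Equal-tailed 95% interval: the 0.025 and 0.975 quantiles of Beta(32, 39).
Posterior mean ≈ 0.451, SD ≈ 0.059; a Normal approximation gives roughly [0.336, 0.566].
Exact: F⁻¹(0.025) = 0.337; F⁻¹(0.975) = 0.567.

[0.337, 0.567]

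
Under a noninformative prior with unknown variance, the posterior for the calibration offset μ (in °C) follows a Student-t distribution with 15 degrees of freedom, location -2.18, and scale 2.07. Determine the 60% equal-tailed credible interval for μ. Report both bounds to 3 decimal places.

[-3.973, -0.387]

The t_15 distribution is symmetric; the 60% interval is -2.18 ± t·2.07 with t_{0.8,15} = 0.866.
Half-width: 0.866 × 2.07 = 1.793.
-2.18 − 1.793 = -3.973; -2.18 + 1.793 = -0.387.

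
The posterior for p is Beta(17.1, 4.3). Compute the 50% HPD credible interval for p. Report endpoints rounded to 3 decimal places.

[0.769, 0.881]

The posterior is unimodal and skewed, so the HPD interval has equal density at both endpoints and is the shortest 50% interval.
Solving f(0.769) = f(0.881) with F(0.881) − F(0.769) = 0.50 gives [0.769, 0.881].
For comparison, the equal-tailed interval is [0.746, 0.862]; the HPD is narrower and shifted toward the mode.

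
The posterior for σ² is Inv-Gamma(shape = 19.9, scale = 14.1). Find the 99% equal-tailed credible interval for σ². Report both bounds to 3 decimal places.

Inverse-Gamma(19.9, 14.1) quantiles: F⁻¹(0.005) and F⁻¹(0.995).
Equivalently, 1/σ² ~ Gamma(19.9, rate = 14.1); invert its 0.995 and 0.005 quantiles.
Posterior mean ≈ 0.746, SD ≈ 0.176; a Normal approximation gives roughly [0.292, 1.200].
Exact: lower = 0.424; upper = 1.371.

[0.424, 1.371]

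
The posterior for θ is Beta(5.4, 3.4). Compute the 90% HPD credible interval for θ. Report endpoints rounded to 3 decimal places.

The posterior is unimodal and skewed, so the HPD interval has equal density at both endpoints and is the shortest 90% interval.
Solving f(0.364) = f(0.872) with F(0.872) − F(0.364) = 0.90 gives [0.364, 0.872].
For comparison, the equal-tailed interval is [0.342, 0.854]; the HPD is narrower and shifted toward the mode.

[0.364, 0.872]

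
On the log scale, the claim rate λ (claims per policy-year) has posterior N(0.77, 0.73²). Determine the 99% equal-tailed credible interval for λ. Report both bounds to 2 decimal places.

[0.33, 14.16]

On the log scale the 99% interval is 0.77 ± 2.576 × 0.73 = [-1.1104, 2.6504].
Exponentiate: [e^-1.1104, e^2.6504] = [0.33, 14.16].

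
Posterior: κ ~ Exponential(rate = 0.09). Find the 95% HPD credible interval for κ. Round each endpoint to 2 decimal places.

[0.00, 33.29]

The exponential density is strictly decreasing on [0, ∞), so the HPD interval is anchored at 0: [0, q] with P(κ ≤ q) = 0.95.
q = −ln(1 − 0.95) / 0.09 = 2.9957 / 0.09 = 33.29.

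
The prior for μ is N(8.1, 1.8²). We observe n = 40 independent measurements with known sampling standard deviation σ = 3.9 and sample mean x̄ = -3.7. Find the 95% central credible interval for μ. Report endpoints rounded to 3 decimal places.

[-3.604, -1.317]

Posterior precision = 1/1.8² + 40/3.9² = 0.3086 + 2.6298 = 2.9385, so posterior SD = 0.5834.
Posterior mean = (8.1/1.8² + 40·-3.7/3.9²) / 2.9385 = -2.4606.
Interval: -2.4606 ± 1.960 × 0.5834 → [-3.604, -1.317].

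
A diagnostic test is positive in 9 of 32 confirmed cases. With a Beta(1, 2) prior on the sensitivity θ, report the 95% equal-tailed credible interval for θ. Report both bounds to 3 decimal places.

Posterior: Beta(1+9, 2+23) = Beta(10, 25).
Equal-tailed 95% interval: the 0.025 and 0.975 quantiles of Beta(10, 25).
Posterior mean ≈ 0.286, SD ≈ 0.075; a Normal approximation gives roughly [0.138, 0.433].
Exact: F⁻¹(0.025) = 0.151; F⁻¹(0.975) = 0.444.

[0.151, 0.444]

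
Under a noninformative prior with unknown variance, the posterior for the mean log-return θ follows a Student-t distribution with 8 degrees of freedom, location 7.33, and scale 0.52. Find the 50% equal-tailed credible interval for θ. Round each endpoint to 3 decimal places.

The t_8 distribution is symmetric; the 50% interval is 7.33 ± t·0.52 with t_{0.75,8} = 0.706.
Half-width: 0.706 × 0.52 = 0.367.
7.33 − 0.367 = 6.963; 7.33 + 0.367 = 7.697.

[6.963, 7.697]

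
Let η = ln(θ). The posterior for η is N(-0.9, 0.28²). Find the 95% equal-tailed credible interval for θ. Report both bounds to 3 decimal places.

[0.235, 0.704]

On the log scale the 95% interval is -0.9 ± 1.960 × 0.28 = [-1.4488, -0.3512].
Exponentiate: [e^-1.4488, e^-0.3512] = [0.235, 0.704].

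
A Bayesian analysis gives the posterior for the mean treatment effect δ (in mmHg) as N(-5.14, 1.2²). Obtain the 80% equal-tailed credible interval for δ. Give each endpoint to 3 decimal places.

[-6.678, -3.602]

The posterior is symmetric, so the 80% equal-tailed interval is δ = -5.14 ± z·1.2 with z = 1.282.
Half-width: 1.282 × 1.2 = 1.538.
-5.14 − 1.538 = -6.678; -5.14 + 1.538 = -3.602.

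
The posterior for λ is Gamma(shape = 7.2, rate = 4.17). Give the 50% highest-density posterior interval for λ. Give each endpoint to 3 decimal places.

The posterior is unimodal and skewed, so the HPD interval has equal density at both endpoints and is the shortest 50% interval.
Solving f(1.115) = f(1.933) with F(1.933) − F(1.115) = 0.50 gives [1.115, 1.933].
For comparison, the equal-tailed interval is [1.261, 2.107]; the HPD is narrower and shifted toward the mode.

[1.115, 1.933]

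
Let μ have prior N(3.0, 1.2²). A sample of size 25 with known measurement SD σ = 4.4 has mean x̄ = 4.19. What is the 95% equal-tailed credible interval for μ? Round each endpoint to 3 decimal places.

Posterior precision = 1/1.2² + 25/4.4² = 0.6944 + 1.2913 = 1.9858, so posterior SD = 0.7096.
Posterior mean = (3.0/1.2² + 25·4.19/4.4²) / 1.9858 = 3.7738.
Interval: 3.7738 ± 1.960 × 0.7096 → [2.383, 5.165].

[2.383, 5.165]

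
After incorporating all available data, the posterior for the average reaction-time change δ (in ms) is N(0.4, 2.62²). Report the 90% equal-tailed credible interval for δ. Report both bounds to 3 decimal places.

The posterior is symmetric, so the 90% equal-tailed interval is δ = 0.4 ± z·2.62 with z = 1.645.
Half-width: 1.645 × 2.62 = 4.310.
0.4 − 4.310 = -3.910; 0.4 + 4.310 = 4.710.

[-3.910, 4.710]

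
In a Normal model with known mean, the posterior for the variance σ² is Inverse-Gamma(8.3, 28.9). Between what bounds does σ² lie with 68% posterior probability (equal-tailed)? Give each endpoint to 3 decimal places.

[2.603, 5.264]

Inverse-Gamma(8.3, 28.9) quantiles: F⁻¹(0.16) and F⁻¹(0.84).
Equivalently, 1/σ² ~ Gamma(8.3, rate = 28.9); invert its 0.84 and 0.16 quantiles.
Posterior mean ≈ 3.959, SD ≈ 1.577; a Normal approximation gives roughly [2.390, 5.527].
Exact: lower = 2.603; upper = 5.264.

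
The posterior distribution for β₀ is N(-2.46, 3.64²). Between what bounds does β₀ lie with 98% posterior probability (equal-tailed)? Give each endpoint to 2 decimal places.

The posterior is symmetric, so the 98% equal-tailed interval is β₀ = -2.46 ± z·3.64 with z = 2.326.
Half-width: 2.326 × 3.64 = 8.47.
-2.46 − 8.47 = -10.93; -2.46 + 8.47 = 6.01.

[-10.93, 6.01]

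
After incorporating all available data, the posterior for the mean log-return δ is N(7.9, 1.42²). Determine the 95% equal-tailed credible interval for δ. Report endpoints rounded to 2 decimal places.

[5.12, 10.68]

The posterior is symmetric, so the 95% equal-tailed interval is δ = 7.9 ± z·1.42 with z = 1.960.
Half-width: 1.960 × 1.42 = 2.78.
7.9 − 2.78 = 5.12; 7.9 + 2.78 = 10.68.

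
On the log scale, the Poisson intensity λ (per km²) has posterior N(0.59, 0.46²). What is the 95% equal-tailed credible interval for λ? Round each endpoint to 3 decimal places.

[0.732, 4.444]

On the log scale the 95% interval is 0.59 ± 1.960 × 0.46 = [-0.3116, 1.4916].
Exponentiate: [e^-0.3116, e^1.4916] = [0.732, 4.444].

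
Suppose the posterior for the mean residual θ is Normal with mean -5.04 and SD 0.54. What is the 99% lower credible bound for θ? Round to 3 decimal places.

-6.296

Need L with P(θ ≥ L) = 0.99: L = -5.04 − z_{0.01}·0.54.
z = 2.326; L = -5.04 − 2.326 × 0.54 = -6.296.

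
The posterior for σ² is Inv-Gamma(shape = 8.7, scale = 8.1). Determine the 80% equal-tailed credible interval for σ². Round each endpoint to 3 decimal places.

[0.641, 1.558]

Inverse-Gamma(8.7, 8.1) quantiles: F⁻¹(0.1) and F⁻¹(0.9).
Equivalently, 1/σ² ~ Gamma(8.7, rate = 8.1); invert its 0.9 and 0.1 quantiles.
Posterior mean ≈ 1.052, SD ≈ 0.406; a Normal approximation gives roughly [0.531, 1.573].
Exact: lower = 0.641; upper = 1.558.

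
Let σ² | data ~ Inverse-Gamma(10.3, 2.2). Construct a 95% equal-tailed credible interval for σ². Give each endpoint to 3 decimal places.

Inverse-Gamma(10.3, 2.2) quantiles: F⁻¹(0.025) and F⁻¹(0.975).
Equivalently, 1/σ² ~ Gamma(10.3, rate = 2.2); invert its 0.975 and 0.025 quantiles.
Posterior mean ≈ 0.237, SD ≈ 0.082; a Normal approximation gives roughly [0.076, 0.397].
Exact: lower = 0.126; upper = 0.440.

[0.126, 0.440]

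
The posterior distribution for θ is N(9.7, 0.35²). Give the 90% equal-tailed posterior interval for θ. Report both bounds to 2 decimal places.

The posterior is symmetric, so the 90% equal-tailed interval is θ = 9.7 ± z·0.35 with z = 1.645.
Half-width: 1.645 × 0.35 = 0.58.
9.7 − 0.58 = 9.12; 9.7 + 0.58 = 10.28.

[9.12, 10.28]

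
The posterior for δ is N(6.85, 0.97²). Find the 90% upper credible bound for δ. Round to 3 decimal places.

Need U with P(δ ≤ U) = 0.90: U = 6.85 + z_{0.1}·0.97.
z = 1.282; U = 6.85 + 1.282 × 0.97 = 8.093.

8.093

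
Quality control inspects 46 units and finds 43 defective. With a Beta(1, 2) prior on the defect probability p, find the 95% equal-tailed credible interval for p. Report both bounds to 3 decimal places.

[0.800, 0.965]

Posterior: Beta(1+43, 2+3) = Beta(44, 5).
Equal-tailed 95% interval: the 0.025 and 0.975 quantiles of Beta(44, 5).
Posterior mean ≈ 0.898, SD ≈ 0.043; a Normal approximation gives roughly [0.814, 0.982].
Exact: F⁻¹(0.025) = 0.800; F⁻¹(0.975) = 0.965.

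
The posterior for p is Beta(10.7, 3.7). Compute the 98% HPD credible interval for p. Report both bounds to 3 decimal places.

[0.474, 0.958]

The posterior is unimodal and skewed, so the HPD interval has equal density at both endpoints and is the shortest 98% interval.
Solving f(0.474) = f(0.958) with F(0.958) − F(0.474) = 0.98 gives [0.474, 0.958].
For comparison, the equal-tailed interval is [0.448, 0.943]; the HPD is narrower and shifted toward the mode.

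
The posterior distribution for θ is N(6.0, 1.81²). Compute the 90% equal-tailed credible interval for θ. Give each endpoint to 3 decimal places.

The posterior is symmetric, so the 90% equal-tailed interval is θ = 6.0 ± z·1.81 with z = 1.645.
Half-width: 1.645 × 1.81 = 2.977.
6.0 − 2.977 = 3.023; 6.0 + 2.977 = 8.977.

[3.023, 8.977]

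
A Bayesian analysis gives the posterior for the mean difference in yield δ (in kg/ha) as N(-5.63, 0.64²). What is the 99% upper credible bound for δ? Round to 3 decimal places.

-4.141

Need U with P(δ ≤ U) = 0.99: U = -5.63 + z_{0.01}·0.64.
z = 2.326; U = -5.63 + 2.326 × 0.64 = -4.141.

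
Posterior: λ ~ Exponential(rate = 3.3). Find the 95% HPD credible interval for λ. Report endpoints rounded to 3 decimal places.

The exponential density is strictly decreasing on [0, ∞), so the HPD interval is anchored at 0: [0, q] with P(λ ≤ q) = 0.95.
q = −ln(1 − 0.95) / 3.3 = 2.9957 / 3.3 = 0.908.

[0.000, 0.908]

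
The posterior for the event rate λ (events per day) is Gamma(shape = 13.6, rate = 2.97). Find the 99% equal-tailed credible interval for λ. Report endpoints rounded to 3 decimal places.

[2.010, 8.403]

Posterior: Gamma(shape 13.6, rate 2.97).
Equal-tailed 99% interval: Gamma(13.6, 2.97) quantiles at 0.005 and 0.995.
Posterior mean ≈ 4.579, SD ≈ 1.242; a Normal approximation gives roughly [1.381, 7.778].
Exact: lower = 2.010; upper = 8.403.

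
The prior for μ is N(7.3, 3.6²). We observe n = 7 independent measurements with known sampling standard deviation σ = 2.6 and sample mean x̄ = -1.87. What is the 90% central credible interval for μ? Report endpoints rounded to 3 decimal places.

[-2.793, 0.325]

Posterior precision = 1/3.6² + 7/2.6² = 0.0772 + 1.0355 = 1.1127, so posterior SD = 0.9480.
Posterior mean = (7.3/3.6² + 7·-1.87/2.6²) / 1.1127 = -1.2341.
Interval: -1.2341 ± 1.645 × 0.9480 → [-2.793, 0.325].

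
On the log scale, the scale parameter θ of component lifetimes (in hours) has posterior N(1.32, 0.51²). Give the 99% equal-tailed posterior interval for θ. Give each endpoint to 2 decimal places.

On the log scale the 99% interval is 1.32 ± 2.576 × 0.51 = [0.0063, 2.6337].
Exponentiate: [e^0.0063, e^2.6337] = [1.01, 13.92].

[1.01, 13.92]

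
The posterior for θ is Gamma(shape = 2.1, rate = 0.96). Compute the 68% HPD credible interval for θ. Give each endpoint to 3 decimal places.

The posterior is unimodal and skewed, so the HPD interval has equal density at both endpoints and is the shortest 68% interval.
Solving f(0.337) = f(2.738) with F(2.738) − F(0.337) = 0.68 gives [0.337, 2.738].
For comparison, the equal-tailed interval is [0.807, 3.569]; the HPD is narrower and shifted toward the mode.

[0.337, 2.738]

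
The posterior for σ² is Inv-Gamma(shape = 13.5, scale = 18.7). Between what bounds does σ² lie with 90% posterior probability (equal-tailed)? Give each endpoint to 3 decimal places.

[0.932, 2.316]

Inverse-Gamma(13.5, 18.7) quantiles: F⁻¹(0.05) and F⁻¹(0.95).
Equivalently, 1/σ² ~ Gamma(13.5, rate = 18.7); invert its 0.95 and 0.05 quantiles.
Posterior mean ≈ 1.496, SD ≈ 0.441; a Normal approximation gives roughly [0.770, 2.222].
Exact: lower = 0.932; upper = 2.316.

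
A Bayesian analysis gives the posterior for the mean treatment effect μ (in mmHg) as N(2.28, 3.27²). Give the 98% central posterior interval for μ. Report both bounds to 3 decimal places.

[-5.327, 9.887]

The posterior is symmetric, so the 98% equal-tailed interval is μ = 2.28 ± z·3.27 with z = 2.326.
Half-width: 2.326 × 3.27 = 7.607.
2.28 − 7.607 = -5.327; 2.28 + 7.607 = 9.887.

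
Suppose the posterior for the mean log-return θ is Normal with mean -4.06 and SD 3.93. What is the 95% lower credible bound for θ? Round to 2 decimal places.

-10.52

Need L with P(θ ≥ L) = 0.95: L = -4.06 − z_{0.05}·3.93.
z = 1.645; L = -4.06 − 1.645 × 3.93 = -10.52.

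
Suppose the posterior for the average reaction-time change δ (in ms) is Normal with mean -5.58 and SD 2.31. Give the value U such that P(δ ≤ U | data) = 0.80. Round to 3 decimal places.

Need U with P(δ ≤ U) = 0.80: U = -5.58 + z_{0.2}·2.31.
z = 0.842; U = -5.58 + 0.842 × 2.31 = -3.636.

-3.636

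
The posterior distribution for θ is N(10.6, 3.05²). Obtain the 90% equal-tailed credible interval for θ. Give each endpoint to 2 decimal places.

[5.58, 15.62]

The posterior is symmetric, so the 90% equal-tailed interval is θ = 10.6 ± z·3.05 with z = 1.645.
Half-width: 1.645 × 3.05 = 5.02.
10.6 − 5.02 = 5.58; 10.6 + 5.02 = 15.62.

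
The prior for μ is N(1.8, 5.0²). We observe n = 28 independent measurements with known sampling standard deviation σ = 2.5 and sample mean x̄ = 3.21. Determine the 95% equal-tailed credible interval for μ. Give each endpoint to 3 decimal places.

Posterior precision = 1/5.0² + 28/2.5² = 0.0400 + 4.4800 = 4.5200, so posterior SD = 0.4704.
Posterior mean = (1.8/5.0² + 28·3.21/2.5²) / 4.5200 = 3.1975.
Interval: 3.1975 ± 1.960 × 0.4704 → [2.276, 4.119].

[2.276, 4.119]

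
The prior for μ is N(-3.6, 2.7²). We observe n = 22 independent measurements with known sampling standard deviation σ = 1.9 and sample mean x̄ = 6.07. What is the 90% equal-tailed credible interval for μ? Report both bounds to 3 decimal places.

Posterior precision = 1/2.7² + 22/1.9² = 0.1372 + 6.0942 = 6.2314, so posterior SD = 0.4006.
Posterior mean = (-3.6/2.7² + 22·6.07/1.9²) / 6.2314 = 5.8571.
Interval: 5.8571 ± 1.645 × 0.4006 → [5.198, 6.516].

[5.198, 6.516]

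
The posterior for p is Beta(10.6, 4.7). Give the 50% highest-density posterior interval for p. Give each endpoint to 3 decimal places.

The posterior is unimodal and skewed, so the HPD interval has equal density at both endpoints and is the shortest 50% interval.
Solving f(0.639) = f(0.796) with F(0.796) − F(0.639) = 0.50 gives [0.639, 0.796].
For comparison, the equal-tailed interval is [0.618, 0.777]; the HPD is narrower and shifted toward the mode.

[0.639, 0.796]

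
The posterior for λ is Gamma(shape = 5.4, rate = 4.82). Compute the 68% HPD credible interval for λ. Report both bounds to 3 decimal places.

[0.540, 1.428]

The posterior is unimodal and skewed, so the HPD interval has equal density at both endpoints and is the shortest 68% interval.
Solving f(0.540) = f(1.428) with F(1.428) − F(0.540) = 0.68 gives [0.540, 1.428].
For comparison, the equal-tailed interval is [0.655, 1.584]; the HPD is narrower and shifted toward the mode.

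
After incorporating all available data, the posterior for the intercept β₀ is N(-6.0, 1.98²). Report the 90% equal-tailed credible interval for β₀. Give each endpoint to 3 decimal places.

[-9.257, -2.743]

The posterior is symmetric, so the 90% equal-tailed interval is β₀ = -6.0 ± z·1.98 with z = 1.645.
Half-width: 1.645 × 1.98 = 3.257.
-6.0 − 3.257 = -9.257; -6.0 + 3.257 = -2.743.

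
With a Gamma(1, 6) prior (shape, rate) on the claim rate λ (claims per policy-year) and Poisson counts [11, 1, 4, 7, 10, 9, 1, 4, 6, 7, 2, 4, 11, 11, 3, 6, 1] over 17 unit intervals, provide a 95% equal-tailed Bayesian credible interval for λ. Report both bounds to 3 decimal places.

[3.498, 5.193]

Posterior: Gamma(1+98, 6+17) = Gamma(99, 23) (shape, rate).
Equal-tailed 95% interval: Gamma(99, 23) quantiles at 0.025 and 0.975.
Posterior mean ≈ 4.304, SD ≈ 0.433; a Normal approximation gives roughly [3.456, 5.152].
Exact: lower = 3.498; upper = 5.193.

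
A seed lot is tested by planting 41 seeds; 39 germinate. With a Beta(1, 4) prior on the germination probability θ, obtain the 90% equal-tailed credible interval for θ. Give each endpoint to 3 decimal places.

Posterior: Beta(1+39, 4+2) = Beta(40, 6).
Equal-tailed 90% interval: the 0.05 and 0.95 quantiles of Beta(40, 6).
Posterior mean ≈ 0.870, SD ≈ 0.049; a Normal approximation gives roughly [0.789, 0.950].
Exact: F⁻¹(0.05) = 0.780; F⁻¹(0.95) = 0.940.

[0.780, 0.940]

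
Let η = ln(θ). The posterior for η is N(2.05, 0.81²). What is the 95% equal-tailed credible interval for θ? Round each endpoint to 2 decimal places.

On the log scale the 95% interval is 2.05 ± 1.960 × 0.81 = [0.4624, 3.6376].
Exponentiate: [e^0.4624, e^3.6376] = [1.59, 38.00].

[1.59, 38.00]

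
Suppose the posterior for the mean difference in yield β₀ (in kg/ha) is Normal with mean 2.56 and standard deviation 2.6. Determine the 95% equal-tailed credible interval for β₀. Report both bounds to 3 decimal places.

[-2.536, 7.656]

The posterior is symmetric, so the 95% equal-tailed interval is β₀ = 2.56 ± z·2.6 with z = 1.960.
Half-width: 1.960 × 2.6 = 5.096.
2.56 − 5.096 = -2.536; 2.56 + 5.096 = 7.656.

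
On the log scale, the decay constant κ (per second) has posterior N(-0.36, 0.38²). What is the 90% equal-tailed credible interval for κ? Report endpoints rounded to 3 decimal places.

On the log scale the 90% interval is -0.36 ± 1.645 × 0.38 = [-0.9850, 0.2650].
Exponentiate: [e^-0.9850, e^0.2650] = [0.373, 1.303].

[0.373, 1.303]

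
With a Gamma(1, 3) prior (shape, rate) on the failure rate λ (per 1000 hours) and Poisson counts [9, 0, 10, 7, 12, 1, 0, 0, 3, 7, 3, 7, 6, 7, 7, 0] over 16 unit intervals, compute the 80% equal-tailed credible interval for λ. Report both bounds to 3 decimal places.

Posterior: Gamma(1+79, 3+16) = Gamma(80, 19) (shape, rate).
Equal-tailed 80% interval: Gamma(80, 19) quantiles at 0.1 and 0.9.
Posterior mean ≈ 4.211, SD ≈ 0.471; a Normal approximation gives roughly [3.607, 4.814].
Exact: lower = 3.620; upper = 4.824.

[3.620, 4.824]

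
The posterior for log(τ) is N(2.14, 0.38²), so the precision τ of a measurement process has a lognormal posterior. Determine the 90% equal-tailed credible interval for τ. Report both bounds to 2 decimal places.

On the log scale the 90% interval is 2.14 ± 1.645 × 0.38 = [1.5150, 2.7650].
Exponentiate: [e^1.5150, e^2.7650] = [4.55, 15.88].

[4.55, 15.88]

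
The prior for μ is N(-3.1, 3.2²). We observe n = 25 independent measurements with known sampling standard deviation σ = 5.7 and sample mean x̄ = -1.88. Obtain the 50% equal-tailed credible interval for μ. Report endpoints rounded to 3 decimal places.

[-2.742, -1.293]

Posterior precision = 1/3.2² + 25/5.7² = 0.0977 + 0.7695 = 0.8671, so posterior SD = 1.0739.
Posterior mean = (-3.1/3.2² + 25·-1.88/5.7²) / 0.8671 = -2.0174.
Interval: -2.0174 ± 0.674 × 1.0739 → [-2.742, -1.293].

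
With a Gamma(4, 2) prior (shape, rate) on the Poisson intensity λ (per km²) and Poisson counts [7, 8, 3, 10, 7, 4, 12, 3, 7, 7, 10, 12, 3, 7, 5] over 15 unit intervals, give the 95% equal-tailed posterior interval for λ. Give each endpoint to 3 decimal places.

[5.265, 7.670]

Posterior: Gamma(4+105, 2+15) = Gamma(109, 17) (shape, rate).
Equal-tailed 95% interval: Gamma(109, 17) quantiles at 0.025 and 0.975.
Posterior mean ≈ 6.412, SD ≈ 0.614; a Normal approximation gives roughly [5.208, 7.615].
Exact: lower = 5.265; upper = 7.670.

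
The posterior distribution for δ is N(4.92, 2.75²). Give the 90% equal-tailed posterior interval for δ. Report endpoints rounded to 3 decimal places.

The posterior is symmetric, so the 90% equal-tailed interval is δ = 4.92 ± z·2.75 with z = 1.645.
Half-width: 1.645 × 2.75 = 4.523.
4.92 − 4.523 = 0.397; 4.92 + 4.523 = 9.443.

[0.397, 9.443]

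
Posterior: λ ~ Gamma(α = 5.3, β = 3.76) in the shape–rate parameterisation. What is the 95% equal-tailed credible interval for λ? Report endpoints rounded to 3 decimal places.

Posterior: Gamma(shape 5.3, rate 3.76).
Equal-tailed 95% interval: Gamma(5.3, 3.76) quantiles at 0.025 and 0.975.
Posterior mean ≈ 1.410, SD ≈ 0.612; a Normal approximation gives roughly [0.210, 2.610].
Exact: lower = 0.477; upper = 2.839.

[0.477, 2.839]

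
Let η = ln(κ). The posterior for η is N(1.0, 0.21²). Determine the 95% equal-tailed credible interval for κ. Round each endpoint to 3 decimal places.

[1.801, 4.102]

On the log scale the 95% interval is 1.0 ± 1.960 × 0.21 = [0.5884, 1.4116].
Exponentiate: [e^0.5884, e^1.4116] = [1.801, 4.102].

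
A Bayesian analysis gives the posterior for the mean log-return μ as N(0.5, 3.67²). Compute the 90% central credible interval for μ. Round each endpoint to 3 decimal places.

[-5.537, 6.537]

The posterior is symmetric, so the 90% equal-tailed interval is μ = 0.5 ± z·3.67 with z = 1.645.
Half-width: 1.645 × 3.67 = 6.037.
0.5 − 6.037 = -5.537; 0.5 + 6.037 = 6.537.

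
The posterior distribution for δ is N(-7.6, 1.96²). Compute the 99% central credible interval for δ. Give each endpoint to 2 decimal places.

The posterior is symmetric, so the 99% equal-tailed interval is δ = -7.6 ± z·1.96 with z = 2.576.
Half-width: 2.576 × 1.96 = 5.05.
-7.6 − 5.05 = -12.65; -7.6 + 5.05 = -2.55.

[-12.65, -2.55]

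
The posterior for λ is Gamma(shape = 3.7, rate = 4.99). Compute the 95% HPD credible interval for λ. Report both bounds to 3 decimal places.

The posterior is unimodal and skewed, so the HPD interval has equal density at both endpoints and is the shortest 95% interval.
Solving f(0.116) = f(1.501) with F(1.501) − F(0.116) = 0.95 gives [0.116, 1.501].
For comparison, the equal-tailed interval is [0.189, 1.666]; the HPD is narrower and shifted toward the mode.

[0.116, 1.501]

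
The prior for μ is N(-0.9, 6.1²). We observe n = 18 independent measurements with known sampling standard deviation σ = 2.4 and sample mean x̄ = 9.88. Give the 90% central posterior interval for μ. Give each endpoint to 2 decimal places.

Posterior precision = 1/6.1² + 18/2.4² = 0.0269 + 3.1250 = 3.1519, so posterior SD = 0.5633.
Posterior mean = (-0.9/6.1² + 18·9.88/2.4²) / 3.1519 = 9.7881.
Interval: 9.7881 ± 1.645 × 0.5633 → [8.86, 10.71].

[8.86, 10.71]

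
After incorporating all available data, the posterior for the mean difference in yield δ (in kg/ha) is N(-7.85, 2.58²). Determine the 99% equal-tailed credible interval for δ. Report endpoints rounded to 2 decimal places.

The posterior is symmetric, so the 99% equal-tailed interval is δ = -7.85 ± z·2.58 with z = 2.576.
Half-width: 2.576 × 2.58 = 6.65.
-7.85 − 6.65 = -14.50; -7.85 + 6.65 = -1.20.

[-14.50, -1.20]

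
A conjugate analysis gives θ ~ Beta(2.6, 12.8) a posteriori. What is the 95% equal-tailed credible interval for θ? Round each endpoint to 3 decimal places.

Posterior: Beta(2.6, 12.8).
Equal-tailed 95% interval: the 0.025 and 0.975 quantiles of Beta(2.6, 12.8).
Posterior mean ≈ 0.169, SD ≈ 0.093; a Normal approximation gives roughly [-0.012, 0.350].
Exact: F⁻¹(0.025) = 0.033; F⁻¹(0.975) = 0.385.

[0.033, 0.385]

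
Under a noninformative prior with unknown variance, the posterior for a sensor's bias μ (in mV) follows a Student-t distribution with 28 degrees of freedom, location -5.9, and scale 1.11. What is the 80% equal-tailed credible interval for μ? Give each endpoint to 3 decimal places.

The t_28 distribution is symmetric; the 80% interval is -5.9 ± t·1.11 with t_{0.9,28} = 1.313.
Half-width: 1.313 × 1.11 = 1.457.
-5.9 − 1.457 = -7.357; -5.9 + 1.457 = -4.443.

[-7.357, -4.443]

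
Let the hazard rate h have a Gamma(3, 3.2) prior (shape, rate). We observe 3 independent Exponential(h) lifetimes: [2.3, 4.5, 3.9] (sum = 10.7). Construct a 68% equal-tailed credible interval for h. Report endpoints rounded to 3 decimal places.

[0.261, 0.602]

Posterior: Gamma(3+3, 3.2+10.7) = Gamma(6, 13.9) (shape, rate).
Equal-tailed 68% interval: Gamma(6, 13.9) quantiles at 0.16 and 0.84.
Posterior mean ≈ 0.432, SD ≈ 0.176; a Normal approximation gives roughly [0.256, 0.607].
Exact: lower = 0.261; upper = 0.602.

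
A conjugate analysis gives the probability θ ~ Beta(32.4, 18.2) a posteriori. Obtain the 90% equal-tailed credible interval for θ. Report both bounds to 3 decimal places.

[0.527, 0.747]

Posterior: Beta(32.4, 18.2).
Equal-tailed 90% interval: the 0.05 and 0.95 quantiles of Beta(32.4, 18.2).
Posterior mean ≈ 0.640, SD ≈ 0.067; a Normal approximation gives roughly [0.530, 0.750].
Exact: F⁻¹(0.05) = 0.527; F⁻¹(0.95) = 0.747.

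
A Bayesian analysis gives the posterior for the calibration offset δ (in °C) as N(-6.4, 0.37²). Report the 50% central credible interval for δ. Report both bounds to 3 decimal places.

The posterior is symmetric, so the 50% equal-tailed interval is δ = -6.4 ± z·0.37 with z = 0.674.
Half-width: 0.674 × 0.37 = 0.250.
-6.4 − 0.250 = -6.650; -6.4 + 0.250 = -6.150.

[-6.650, -6.150]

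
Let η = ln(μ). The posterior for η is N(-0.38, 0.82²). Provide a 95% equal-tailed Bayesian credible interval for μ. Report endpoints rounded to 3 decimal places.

[0.137, 3.412]

On the log scale the 95% interval is -0.38 ± 1.960 × 0.82 = [-1.9872, 1.2272].
Exponentiate: [e^-1.9872, e^1.2272] = [0.137, 3.412].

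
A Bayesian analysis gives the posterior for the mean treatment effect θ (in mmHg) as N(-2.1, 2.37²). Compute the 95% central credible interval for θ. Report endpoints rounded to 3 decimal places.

The posterior is symmetric, so the 95% equal-tailed interval is θ = -2.1 ± z·2.37 with z = 1.960.
Half-width: 1.960 × 2.37 = 4.645.
-2.1 − 4.645 = -6.745; -2.1 + 4.645 = 2.545.

[-6.745, 2.545]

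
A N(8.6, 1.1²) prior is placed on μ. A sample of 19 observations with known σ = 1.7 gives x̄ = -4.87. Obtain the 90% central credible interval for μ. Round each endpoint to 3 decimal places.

Posterior precision = 1/1.1² + 19/1.7² = 0.8264 + 6.5744 = 7.4008, so posterior SD = 0.3676.
Posterior mean = (8.6/1.1² + 19·-4.87/1.7²) / 7.4008 = -3.3658.
Interval: -3.3658 ± 1.645 × 0.3676 → [-3.970, -2.761].

[-3.970, -2.761]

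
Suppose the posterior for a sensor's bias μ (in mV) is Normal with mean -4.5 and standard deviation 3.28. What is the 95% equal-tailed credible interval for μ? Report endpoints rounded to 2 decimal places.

The posterior is symmetric, so the 95% equal-tailed interval is μ = -4.5 ± z·3.28 with z = 1.960.
Half-width: 1.960 × 3.28 = 6.43.
-4.5 − 6.43 = -10.93; -4.5 + 6.43 = 1.93.

[-10.93, 1.93]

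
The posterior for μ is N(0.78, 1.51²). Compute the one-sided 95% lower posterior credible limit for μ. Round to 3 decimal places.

Need L with P(μ ≥ L) = 0.95: L = 0.78 − z_{0.05}·1.51.
z = 1.645; L = 0.78 − 1.645 × 1.51 = -1.704.

-1.704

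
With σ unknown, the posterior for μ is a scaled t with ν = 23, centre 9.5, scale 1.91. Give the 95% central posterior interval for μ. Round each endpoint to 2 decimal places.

The t_23 distribution is symmetric; the 95% interval is 9.5 ± t·1.91 with t_{0.975,23} = 2.069.
Half-width: 2.069 × 1.91 = 3.95.
9.5 − 3.95 = 5.55; 9.5 + 3.95 = 13.45.

[5.55, 13.45]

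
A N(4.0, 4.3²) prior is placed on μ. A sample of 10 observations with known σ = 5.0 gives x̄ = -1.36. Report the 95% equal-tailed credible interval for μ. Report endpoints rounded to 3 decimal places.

Posterior precision = 1/4.3² + 10/5.0² = 0.0541 + 0.4000 = 0.4541, so posterior SD = 1.4840.
Posterior mean = (4.0/4.3² + 10·-1.36/5.0²) / 0.4541 = -0.7216.
Interval: -0.7216 ± 1.960 × 1.4840 → [-3.630, 2.187].

[-3.630, 2.187]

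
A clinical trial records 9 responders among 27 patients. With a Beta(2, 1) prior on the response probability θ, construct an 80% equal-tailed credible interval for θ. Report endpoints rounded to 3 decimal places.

[0.257, 0.481]

Posterior: Beta(2+9, 1+18) = Beta(11, 19).
Equal-tailed 80% interval: the 0.1 and 0.9 quantiles of Beta(11, 19).
Posterior mean ≈ 0.367, SD ≈ 0.087; a Normal approximation gives roughly [0.256, 0.478].
Exact: F⁻¹(0.1) = 0.257; F⁻¹(0.9) = 0.481.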